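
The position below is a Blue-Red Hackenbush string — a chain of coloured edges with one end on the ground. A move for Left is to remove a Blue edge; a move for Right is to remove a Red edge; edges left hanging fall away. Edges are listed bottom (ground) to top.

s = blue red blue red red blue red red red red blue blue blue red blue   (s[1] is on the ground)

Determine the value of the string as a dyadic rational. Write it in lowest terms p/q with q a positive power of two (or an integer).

v(b) = { 0 | none } -> 1
v(br) = { 0 | 1 } -> 1/2
v(brb) = { 0 1/2 | 1 } -> 3/4
v(brbr) = { 0 1/2 | 3/4 1 } -> 5/8
v(brbrr) = { 0 1/2 | 5/8 3/4 1 } -> 9/16
v(brbrrb) = { 0 1/2 9/16 | 5/8 3/4 1 } -> 19/32
v(brbrrbr) = { 0 1/2 9/16 | 19/32 5/8 3/4 1 } -> 37/64
v(brbrrbrr) = { 0 1/2 9/16 | 37/64 19/32 5/8 3/4 1 } -> 73/128
v(brbrrbrrr) = { 0 1/2 9/16 | 73/128 37/64 19/32 5/8 3/4 1 } -> 145/256
v(brbrrbrrrr) = { 0 1/2 9/16 | 145/256 73/128 37/64 19/32 5/8 3/4 1 } -> 289/512
v(brbrrbrrrrb) = { 0 1/2 9/16 289/512 | 145/256 73/128 37/64 19/32 5/8 3/4 1 } -> 579/1024
v(brbrrbrrrrbb) = { 0 1/2 9/16 289/512 579/1024 | 145/256 73/128 37/64 19/32 5/8 3/4 1 } -> 1159/2048
v(brbrrbrrrrbbb) = { 0 1/2 9/16 289/512 579/1024 1159/2048 | 145/256 73/128 37/64 19/32 5/8 3/4 1 } -> 2319/4096
v(brbrrbrrrrbbbr) = { 0 1/2 9/16 289/512 579/1024 1159/2048 | 2319/4096 145/256 73/128 37/64 19/32 5/8 3/4 1 } -> 4637/8192
v(brbrrbrrrrbbbrb) = { 0 1/2 9/16 289/512 579/1024 1159/2048 4637/8192 | 2319/4096 145/256 73/128 37/64 19/32 5/8 3/4 1 } -> 9275/16384

9275/16384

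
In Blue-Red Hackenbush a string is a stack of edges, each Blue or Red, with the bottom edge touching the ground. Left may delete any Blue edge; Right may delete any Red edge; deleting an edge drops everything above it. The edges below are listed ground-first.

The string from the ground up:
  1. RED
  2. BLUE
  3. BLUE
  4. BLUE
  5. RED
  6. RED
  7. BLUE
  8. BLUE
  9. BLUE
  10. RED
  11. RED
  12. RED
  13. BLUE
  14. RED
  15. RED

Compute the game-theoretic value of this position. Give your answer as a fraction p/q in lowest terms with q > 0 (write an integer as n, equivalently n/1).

Recurse on prefixes of the 15-edge string RED BLUE BLUE BLUE RED RED BLUE BLUE BLUE RED RED RED BLUE RED RED:
1 of 15 · R · max L −∞ · min R 0 — -1
2 of 15 · RB · max L -1 · min R 0 — -1/2
3 of 15 · RBB · max L -1/2 · min R 0 — -1/4
4 of 15 · RBBB · max L -1/4 · min R 0 — -1/8
5 of 15 · RBBBR · max L -1/4 · min R -1/8 — -3/16
6 of 15 · RBBBRR · max L -1/4 · min R -3/16 — -7/32
7 of 15 · RBBBRRB · max L -7/32 · min R -3/16 — -13/64
8 of 15 · RBBBRRBB · max L -13/64 · min R -3/16 — -25/128
9 of 15 · RBBBRRBBB · max L -25/128 · min R -3/16 — -49/256
10 of 15 · RBBBRRBBBR · max L -25/128 · min R -49/256 — -99/512
11 of 15 · RBBBRRBBBRR · max L -25/128 · min R -99/512 — -199/1024
12 of 15 · RBBBRRBBBRRR · max L -25/128 · min R -199/1024 — -399/2048
13 of 15 · RBBBRRBBBRRRB · max L -399/2048 · min R -199/1024 — -797/4096
14 of 15 · RBBBRRBBBRRRBR · max L -399/2048 · min R -797/4096 — -1595/8192
15 of 15 · RBBBRRBBBRRRBRR · max L -399/2048 · min R -1595/8192 — -3191/16384

-3191/16384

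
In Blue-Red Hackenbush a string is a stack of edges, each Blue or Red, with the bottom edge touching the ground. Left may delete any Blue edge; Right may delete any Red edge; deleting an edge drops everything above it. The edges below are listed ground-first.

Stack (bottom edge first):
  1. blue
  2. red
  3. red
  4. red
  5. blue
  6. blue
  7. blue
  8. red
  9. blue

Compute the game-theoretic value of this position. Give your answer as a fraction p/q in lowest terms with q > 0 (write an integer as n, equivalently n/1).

59/256

Build G(s[:k]) for k = 1..9, string s = blue red red red blue blue blue red blue.
G_1 [b]  L=[0]  R=[]  — 1
G_2 [br]  L=[0]  R=[1]  — 1/2
G_3 [brr]  L=[0]  R=[1/2 1]  — 1/4
G_4 [brrr]  L=[0]  R=[1/4 1/2 1]  — 1/8
G_5 [brrrb]  L=[0 1/8]  R=[1/4 1/2 1]  — 3/16
G_6 [brrrbb]  L=[0 1/8 3/16]  R=[1/4 1/2 1]  — 7/32
G_7 [brrrbbb]  L=[0 1/8 3/16 7/32]  R=[1/4 1/2 1]  — 15/64
G_8 [brrrbbbr]  L=[0 1/8 3/16 7/32]  R=[15/64 1/4 1/2 1]  — 29/128
G_9 [brrrbbbrb]  L=[0 1/8 3/16 7/32 29/128]  R=[15/64 1/4 1/2 1]  — 59/256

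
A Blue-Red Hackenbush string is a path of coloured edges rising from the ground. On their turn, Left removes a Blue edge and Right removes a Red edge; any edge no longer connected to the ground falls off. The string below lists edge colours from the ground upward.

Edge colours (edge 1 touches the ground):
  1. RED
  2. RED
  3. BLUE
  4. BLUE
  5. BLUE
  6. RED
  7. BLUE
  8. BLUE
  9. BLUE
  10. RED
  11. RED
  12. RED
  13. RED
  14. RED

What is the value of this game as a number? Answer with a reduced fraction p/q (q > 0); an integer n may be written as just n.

Recurse on prefixes of the 14-edge string RED RED BLUE BLUE BLUE RED BLUE BLUE BLUE RED RED RED RED RED:
G_1 [R]  L=[(no moves)]  R=[0]  => -1
G_2 [RR]  L=[(no moves)]  R=[-1; 0]  => -2
G_3 [RRB]  L=[-2]  R=[-1; 0]  => -3/2
G_4 [RRBB]  L=[-2; -3/2]  R=[-1; 0]  => -5/4
G_5 [RRBBB]  L=[-2; -3/2; -5/4]  R=[-1; 0]  => -9/8
G_6 [RRBBBR]  L=[-2; -3/2; -5/4]  R=[-9/8; -1; 0]  => -19/16
G_7 [RRBBBRB]  L=[-2; -3/2; -5/4; -19/16]  R=[-9/8; -1; 0]  => -37/32
G_8 [RRBBBRBB]  L=[-2; -3/2; -5/4; -19/16; -37/32]  R=[-9/8; -1; 0]  => -73/64
G_9 [RRBBBRBBB]  L=[-2; -3/2; -5/4; -19/16; -37/32; -73/64]  R=[-9/8; -1; 0]  => -145/128
G_10 [RRBBBRBBBR]  L=[-2; -3/2; -5/4; -19/16; -37/32; -73/64]  R=[-145/128; -9/8; -1; 0]  => -291/256
G_11 [RRBBBRBBBRR]  L=[-2; -3/2; -5/4; -19/16; -37/32; -73/64]  R=[-291/256; -145/128; -9/8; -1; 0]  => -583/512
G_12 [RRBBBRBBBRRR]  L=[-2; -3/2; -5/4; -19/16; -37/32; -73/64]  R=[-583/512; -291/256; -145/128; -9/8; -1; 0]  => -1167/1024
G_13 [RRBBBRBBBRRRR]  L=[-2; -3/2; -5/4; -19/16; -37/32; -73/64]  R=[-1167/1024; -583/512; -291/256; -145/128; -9/8; -1; 0]  => -2335/2048
G_14 [RRBBBRBBBRRRRR]  L=[-2; -3/2; -5/4; -19/16; -37/32; -73/64]  R=[-2335/2048; -1167/1024; -583/512; -291/256; -145/128; -9/8; -1; 0]  => -4671/4096

-4671/4096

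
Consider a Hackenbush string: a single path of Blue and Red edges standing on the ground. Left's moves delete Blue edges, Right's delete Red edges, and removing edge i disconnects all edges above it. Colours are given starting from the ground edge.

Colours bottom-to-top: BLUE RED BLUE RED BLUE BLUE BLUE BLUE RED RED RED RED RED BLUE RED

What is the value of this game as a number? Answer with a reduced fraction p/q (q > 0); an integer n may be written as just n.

v(B) = { 0 | · } gives 1
v(BR) = { 0 | 1 } gives 1/2
v(BRB) = { 0; 1/2 | 1 } gives 3/4
v(BRBR) = { 0; 1/2 | 3/4; 1 } gives 5/8
v(BRBRB) = { 0; 1/2; 5/8 | 3/4; 1 } gives 11/16
v(BRBRBB) = { 0; 1/2; 5/8; 11/16 | 3/4; 1 } gives 23/32
v(BRBRBBB) = { 0; 1/2; 5/8; 11/16; 23/32 | 3/4; 1 } gives 47/64
v(BRBRBBBB) = { 0; 1/2; 5/8; 11/16; 23/32; 47/64 | 3/4; 1 } gives 95/128
v(BRBRBBBBR) = { 0; 1/2; 5/8; 11/16; 23/32; 47/64 | 95/128; 3/4; 1 } gives 189/256
v(BRBRBBBBRR) = { 0; 1/2; 5/8; 11/16; 23/32; 47/64 | 189/256; 95/128; 3/4; 1 } gives 377/512
v(BRBRBBBBRRR) = { 0; 1/2; 5/8; 11/16; 23/32; 47/64 | 377/512; 189/256; 95/128; 3/4; 1 } gives 753/1024
v(BRBRBBBBRRRR) = { 0; 1/2; 5/8; 11/16; 23/32; 47/64 | 753/1024; 377/512; 189/256; 95/128; 3/4; 1 } gives 1505/2048
v(BRBRBBBBRRRRR) = { 0; 1/2; 5/8; 11/16; 23/32; 47/64 | 1505/2048; 753/1024; 377/512; 189/256; 95/128; 3/4; 1 } gives 3009/4096
v(BRBRBBBBRRRRRB) = { 0; 1/2; 5/8; 11/16; 23/32; 47/64; 3009/4096 | 1505/2048; 753/1024; 377/512; 189/256; 95/128; 3/4; 1 } gives 6019/8192
v(BRBRBBBBRRRRRBR) = { 0; 1/2; 5/8; 11/16; 23/32; 47/64; 3009/4096 | 6019/8192; 1505/2048; 753/1024; 377/512; 189/256; 95/128; 3/4; 1 } gives 12037/16384

12037/16384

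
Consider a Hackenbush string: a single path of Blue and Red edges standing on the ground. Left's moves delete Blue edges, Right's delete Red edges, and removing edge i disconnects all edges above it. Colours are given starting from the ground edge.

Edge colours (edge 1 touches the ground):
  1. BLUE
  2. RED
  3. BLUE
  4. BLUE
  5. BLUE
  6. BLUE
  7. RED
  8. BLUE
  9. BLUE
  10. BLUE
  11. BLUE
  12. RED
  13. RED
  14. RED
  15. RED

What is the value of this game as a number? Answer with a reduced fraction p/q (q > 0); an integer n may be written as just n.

15841/16384

Recurse on prefixes of the 15-edge string BLUE RED BLUE BLUE BLUE BLUE RED BLUE BLUE BLUE BLUE RED RED RED RED:
g(B) = { 0 |  } = 1
g(BR) = { 0 | 1 } = 1/2
g(BRB) = { 0,1/2 | 1 } = 3/4
g(BRBB) = { 0,1/2,3/4 | 1 } = 7/8
g(BRBBB) = { 0,1/2,3/4,7/8 | 1 } = 15/16
g(BRBBBB) = { 0,1/2,3/4,7/8,15/16 | 1 } = 31/32
g(BRBBBBR) = { 0,1/2,3/4,7/8,15/16 | 31/32,1 } = 61/64
g(BRBBBBRB) = { 0,1/2,3/4,7/8,15/16,61/64 | 31/32,1 } = 123/128
g(BRBBBBRBB) = { 0,1/2,3/4,7/8,15/16,61/64,123/128 | 31/32,1 } = 247/256
g(BRBBBBRBBB) = { 0,1/2,3/4,7/8,15/16,61/64,123/128,247/256 | 31/32,1 } = 495/512
g(BRBBBBRBBBB) = { 0,1/2,3/4,7/8,15/16,61/64,123/128,247/256,495/512 | 31/32,1 } = 991/1024
g(BRBBBBRBBBBR) = { 0,1/2,3/4,7/8,15/16,61/64,123/128,247/256,495/512 | 991/1024,31/32,1 } = 1981/2048
g(BRBBBBRBBBBRR) = { 0,1/2,3/4,7/8,15/16,61/64,123/128,247/256,495/512 | 1981/2048,991/1024,31/32,1 } = 3961/4096
g(BRBBBBRBBBBRRR) = { 0,1/2,3/4,7/8,15/16,61/64,123/128,247/256,495/512 | 3961/4096,1981/2048,991/1024,31/32,1 } = 7921/8192
g(BRBBBBRBBBBRRRR) = { 0,1/2,3/4,7/8,15/16,61/64,123/128,247/256,495/512 | 7921/8192,3961/4096,1981/2048,991/1024,31/32,1 } = 15841/16384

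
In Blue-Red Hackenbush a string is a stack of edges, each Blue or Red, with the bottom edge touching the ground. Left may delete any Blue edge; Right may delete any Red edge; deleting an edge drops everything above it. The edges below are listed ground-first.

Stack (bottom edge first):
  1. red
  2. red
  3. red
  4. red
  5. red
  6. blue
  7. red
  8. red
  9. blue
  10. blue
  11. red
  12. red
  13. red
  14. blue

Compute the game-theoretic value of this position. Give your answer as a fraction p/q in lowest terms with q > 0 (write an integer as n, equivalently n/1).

step 1: add red to get r; options L={ ∅ } R={ 0 } ⇒ -1
step 2: add red to get rr; options L={ ∅ } R={ -1; 0 } ⇒ -2
step 3: add red to get rrr; options L={ ∅ } R={ -2; -1; 0 } ⇒ -3
step 4: add red to get rrrr; options L={ ∅ } R={ -3; -2; -1; 0 } ⇒ -4
step 5: add red to get rrrrr; options L={ ∅ } R={ -4; -3; -2; -1; 0 } ⇒ -5
step 6: add blue to get rrrrrb; options L={ -5 } R={ -4; -3; -2; -1; 0 } ⇒ -9/2
step 7: add red to get rrrrrbr; options L={ -5 } R={ -9/2; -4; -3; -2; -1; 0 } ⇒ -19/4
step 8: add red to get rrrrrbrr; options L={ -5 } R={ -19/4; -9/2; -4; -3; -2; -1; 0 } ⇒ -39/8
step 9: add blue to get rrrrrbrrb; options L={ -5; -39/8 } R={ -19/4; -9/2; -4; -3; -2; -1; 0 } ⇒ -77/16
step 10: add blue to get rrrrrbrrbb; options L={ -5; -39/8; -77/16 } R={ -19/4; -9/2; -4; -3; -2; -1; 0 } ⇒ -153/32
step 11: add red to get rrrrrbrrbbr; options L={ -5; -39/8; -77/16 } R={ -153/32; -19/4; -9/2; -4; -3; -2; -1; 0 } ⇒ -307/64
step 12: add red to get rrrrrbrrbbrr; options L={ -5; -39/8; -77/16 } R={ -307/64; -153/32; -19/4; -9/2; -4; -3; -2; -1; 0 } ⇒ -615/128
step 13: add red to get rrrrrbrrbbrrr; options L={ -5; -39/8; -77/16 } R={ -615/128; -307/64; -153/32; -19/4; -9/2; -4; -3; -2; -1; 0 } ⇒ -1231/256
step 14: add blue to get rrrrrbrrbbrrrb; options L={ -5; -39/8; -77/16; -1231/256 } R={ -615/128; -307/64; -153/32; -19/4; -9/2; -4; -3; -2; -1; 0 } ⇒ -2461/512

-2461/512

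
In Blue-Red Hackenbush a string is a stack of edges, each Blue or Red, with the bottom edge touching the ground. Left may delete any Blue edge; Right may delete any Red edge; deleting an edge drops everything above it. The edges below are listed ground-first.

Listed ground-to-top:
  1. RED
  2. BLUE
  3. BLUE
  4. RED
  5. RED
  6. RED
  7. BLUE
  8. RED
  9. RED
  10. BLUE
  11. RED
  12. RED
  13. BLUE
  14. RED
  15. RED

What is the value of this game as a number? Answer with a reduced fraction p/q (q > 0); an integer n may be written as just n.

-7607/16384

Recurse on prefixes of the 15-edge string RED BLUE BLUE RED RED RED BLUE RED RED BLUE RED RED BLUE RED RED:
value_1 [R]  L=[]  R=[0]  gives -1
value_2 [RB]  L=[-1]  R=[0]  gives -1/2
value_3 [RBB]  L=[-1; -1/2]  R=[0]  gives -1/4
value_4 [RBBR]  L=[-1; -1/2]  R=[-1/4; 0]  gives -3/8
value_5 [RBBRR]  L=[-1; -1/2]  R=[-3/8; -1/4; 0]  gives -7/16
value_6 [RBBRRR]  L=[-1; -1/2]  R=[-7/16; -3/8; -1/4; 0]  gives -15/32
value_7 [RBBRRRB]  L=[-1; -1/2; -15/32]  R=[-7/16; -3/8; -1/4; 0]  gives -29/64
value_8 [RBBRRRBR]  L=[-1; -1/2; -15/32]  R=[-29/64; -7/16; -3/8; -1/4; 0]  gives -59/128
value_9 [RBBRRRBRR]  L=[-1; -1/2; -15/32]  R=[-59/128; -29/64; -7/16; -3/8; -1/4; 0]  gives -119/256
value_10 [RBBRRRBRRB]  L=[-1; -1/2; -15/32; -119/256]  R=[-59/128; -29/64; -7/16; -3/8; -1/4; 0]  gives -237/512
value_11 [RBBRRRBRRBR]  L=[-1; -1/2; -15/32; -119/256]  R=[-237/512; -59/128; -29/64; -7/16; -3/8; -1/4; 0]  gives -475/1024
value_12 [RBBRRRBRRBRR]  L=[-1; -1/2; -15/32; -119/256]  R=[-475/1024; -237/512; -59/128; -29/64; -7/16; -3/8; -1/4; 0]  gives -951/2048
value_13 [RBBRRRBRRBRRB]  L=[-1; -1/2; -15/32; -119/256; -951/2048]  R=[-475/1024; -237/512; -59/128; -29/64; -7/16; -3/8; -1/4; 0]  gives -1901/4096
value_14 [RBBRRRBRRBRRBR]  L=[-1; -1/2; -15/32; -119/256; -951/2048]  R=[-1901/4096; -475/1024; -237/512; -59/128; -29/64; -7/16; -3/8; -1/4; 0]  gives -3803/8192
value_15 [RBBRRRBRRBRRBRR]  L=[-1; -1/2; -15/32; -119/256; -951/2048]  R=[-3803/8192; -1901/4096; -475/1024; -237/512; -59/128; -29/64; -7/16; -3/8; -1/4; 0]  gives -7607/16384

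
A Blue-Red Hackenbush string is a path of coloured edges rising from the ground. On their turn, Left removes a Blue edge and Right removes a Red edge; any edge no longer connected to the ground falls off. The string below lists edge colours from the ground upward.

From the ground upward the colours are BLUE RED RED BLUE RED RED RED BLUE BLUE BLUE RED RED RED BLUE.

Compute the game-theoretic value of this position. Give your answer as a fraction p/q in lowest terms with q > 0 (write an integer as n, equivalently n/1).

edge 1 of 14 (BLUE): { 0 | · } -> 1
edge 2 of 14 (RED): { 0 | 1 } -> 1/2
edge 3 of 14 (RED): { 0 | 1/2,1 } -> 1/4
edge 4 of 14 (BLUE): { 0,1/4 | 1/2,1 } -> 3/8
edge 5 of 14 (RED): { 0,1/4 | 3/8,1/2,1 } -> 5/16
edge 6 of 14 (RED): { 0,1/4 | 5/16,3/8,1/2,1 } -> 9/32
edge 7 of 14 (RED): { 0,1/4 | 9/32,5/16,3/8,1/2,1 } -> 17/64
edge 8 of 14 (BLUE): { 0,1/4,17/64 | 9/32,5/16,3/8,1/2,1 } -> 35/128
edge 9 of 14 (BLUE): { 0,1/4,17/64,35/128 | 9/32,5/16,3/8,1/2,1 } -> 71/256
edge 10 of 14 (BLUE): { 0,1/4,17/64,35/128,71/256 | 9/32,5/16,3/8,1/2,1 } -> 143/512
edge 11 of 14 (RED): { 0,1/4,17/64,35/128,71/256 | 143/512,9/32,5/16,3/8,1/2,1 } -> 285/1024
edge 12 of 14 (RED): { 0,1/4,17/64,35/128,71/256 | 285/1024,143/512,9/32,5/16,3/8,1/2,1 } -> 569/2048
edge 13 of 14 (RED): { 0,1/4,17/64,35/128,71/256 | 569/2048,285/1024,143/512,9/32,5/16,3/8,1/2,1 } -> 1137/4096
edge 14 of 14 (BLUE): { 0,1/4,17/64,35/128,71/256,1137/4096 | 569/2048,285/1024,143/512,9/32,5/16,3/8,1/2,1 } -> 2275/8192

2275/8192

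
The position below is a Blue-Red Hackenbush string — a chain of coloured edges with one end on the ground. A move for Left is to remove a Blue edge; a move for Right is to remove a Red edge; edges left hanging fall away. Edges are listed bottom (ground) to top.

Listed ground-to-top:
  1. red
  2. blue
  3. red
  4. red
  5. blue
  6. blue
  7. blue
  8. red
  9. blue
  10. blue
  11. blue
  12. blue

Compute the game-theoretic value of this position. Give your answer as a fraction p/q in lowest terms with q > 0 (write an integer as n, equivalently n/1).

-1569/2048

Recurse on prefixes of the 12-edge string red blue red red blue blue blue red blue blue blue blue:
r: Left { none }, Right { 0 } = simplest -1
rb: Left { -1 }, Right { 0 } = simplest -1/2
rbr: Left { -1 }, Right { -1/2,0 } = simplest -3/4
rbrr: Left { -1 }, Right { -3/4,-1/2,0 } = simplest -7/8
rbrrb: Left { -1,-7/8 }, Right { -3/4,-1/2,0 } = simplest -13/16
rbrrbb: Left { -1,-7/8,-13/16 }, Right { -3/4,-1/2,0 } = simplest -25/32
rbrrbbb: Left { -1,-7/8,-13/16,-25/32 }, Right { -3/4,-1/2,0 } = simplest -49/64
rbrrbbbr: Left { -1,-7/8,-13/16,-25/32 }, Right { -49/64,-3/4,-1/2,0 } = simplest -99/128
rbrrbbbrb: Left { -1,-7/8,-13/16,-25/32,-99/128 }, Right { -49/64,-3/4,-1/2,0 } = simplest -197/256
rbrrbbbrbb: Left { -1,-7/8,-13/16,-25/32,-99/128,-197/256 }, Right { -49/64,-3/4,-1/2,0 } = simplest -393/512
rbrrbbbrbbb: Left { -1,-7/8,-13/16,-25/32,-99/128,-197/256,-393/512 }, Right { -49/64,-3/4,-1/2,0 } = simplest -785/1024
rbrrbbbrbbbb: Left { -1,-7/8,-13/16,-25/32,-99/128,-197/256,-393/512,-785/1024 }, Right { -49/64,-3/4,-1/2,0 } = simplest -1569/2048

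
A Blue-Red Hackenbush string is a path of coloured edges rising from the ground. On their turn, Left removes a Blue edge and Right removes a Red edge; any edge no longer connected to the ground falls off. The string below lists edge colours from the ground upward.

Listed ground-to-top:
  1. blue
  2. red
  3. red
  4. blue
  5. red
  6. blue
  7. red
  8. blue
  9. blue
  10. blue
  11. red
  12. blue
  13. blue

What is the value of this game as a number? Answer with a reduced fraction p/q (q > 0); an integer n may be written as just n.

Prefix values for blue red red blue red blue red blue blue blue red blue blue via {L|R} + simplicity:
edge 1 of 13 (blue): { 0 | — } => 1
edge 2 of 13 (red): { 0 | 1 } => 1/2
edge 3 of 13 (red): { 0 | 1/2, 1 } => 1/4
edge 4 of 13 (blue): { 0, 1/4 | 1/2, 1 } => 3/8
edge 5 of 13 (red): { 0, 1/4 | 3/8, 1/2, 1 } => 5/16
edge 6 of 13 (blue): { 0, 1/4, 5/16 | 3/8, 1/2, 1 } => 11/32
edge 7 of 13 (red): { 0, 1/4, 5/16 | 11/32, 3/8, 1/2, 1 } => 21/64
edge 8 of 13 (blue): { 0, 1/4, 5/16, 21/64 | 11/32, 3/8, 1/2, 1 } => 43/128
edge 9 of 13 (blue): { 0, 1/4, 5/16, 21/64, 43/128 | 11/32, 3/8, 1/2, 1 } => 87/256
edge 10 of 13 (blue): { 0, 1/4, 5/16, 21/64, 43/128, 87/256 | 11/32, 3/8, 1/2, 1 } => 175/512
edge 11 of 13 (red): { 0, 1/4, 5/16, 21/64, 43/128, 87/256 | 175/512, 11/32, 3/8, 1/2, 1 } => 349/1024
edge 12 of 13 (blue): { 0, 1/4, 5/16, 21/64, 43/128, 87/256, 349/1024 | 175/512, 11/32, 3/8, 1/2, 1 } => 699/2048
edge 13 of 13 (blue): { 0, 1/4, 5/16, 21/64, 43/128, 87/256, 349/1024, 699/2048 | 175/512, 11/32, 3/8, 1/2, 1 } => 1399/4096

1399/4096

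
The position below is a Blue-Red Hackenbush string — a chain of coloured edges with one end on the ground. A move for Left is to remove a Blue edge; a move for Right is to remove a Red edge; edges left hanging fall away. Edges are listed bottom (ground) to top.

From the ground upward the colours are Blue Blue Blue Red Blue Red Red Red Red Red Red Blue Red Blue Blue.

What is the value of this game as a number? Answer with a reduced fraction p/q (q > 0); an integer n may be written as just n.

B: Left { 0 }, Right { · } = simplest 1
BB: Left { 0, 1 }, Right { · } = simplest 2
BBB: Left { 0, 1, 2 }, Right { · } = simplest 3
BBBR: Left { 0, 1, 2 }, Right { 3 } = simplest 5/2
BBBRB: Left { 0, 1, 2, 5/2 }, Right { 3 } = simplest 11/4
BBBRBR: Left { 0, 1, 2, 5/2 }, Right { 11/4, 3 } = simplest 21/8
BBBRBRR: Left { 0, 1, 2, 5/2 }, Right { 21/8, 11/4, 3 } = simplest 41/16
BBBRBRRR: Left { 0, 1, 2, 5/2 }, Right { 41/16, 21/8, 11/4, 3 } = simplest 81/32
BBBRBRRRR: Left { 0, 1, 2, 5/2 }, Right { 81/32, 41/16, 21/8, 11/4, 3 } = simplest 161/64
BBBRBRRRRR: Left { 0, 1, 2, 5/2 }, Right { 161/64, 81/32, 41/16, 21/8, 11/4, 3 } = simplest 321/128
BBBRBRRRRRR: Left { 0, 1, 2, 5/2 }, Right { 321/128, 161/64, 81/32, 41/16, 21/8, 11/4, 3 } = simplest 641/256
BBBRBRRRRRRB: Left { 0, 1, 2, 5/2, 641/256 }, Right { 321/128, 161/64, 81/32, 41/16, 21/8, 11/4, 3 } = simplest 1283/512
BBBRBRRRRRRBR: Left { 0, 1, 2, 5/2, 641/256 }, Right { 1283/512, 321/128, 161/64, 81/32, 41/16, 21/8, 11/4, 3 } = simplest 2565/1024
BBBRBRRRRRRBRB: Left { 0, 1, 2, 5/2, 641/256, 2565/1024 }, Right { 1283/512, 321/128, 161/64, 81/32, 41/16, 21/8, 11/4, 3 } = simplest 5131/2048
BBBRBRRRRRRBRBB: Left { 0, 1, 2, 5/2, 641/256, 2565/1024, 5131/2048 }, Right { 1283/512, 321/128, 161/64, 81/32, 41/16, 21/8, 11/4, 3 } = simplest 10263/4096

10263/4096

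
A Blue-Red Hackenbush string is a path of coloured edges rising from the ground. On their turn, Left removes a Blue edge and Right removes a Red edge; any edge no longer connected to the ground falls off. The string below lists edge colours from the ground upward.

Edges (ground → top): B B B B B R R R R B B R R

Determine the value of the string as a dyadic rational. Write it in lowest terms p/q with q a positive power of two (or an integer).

1049/256

Recurse on prefixes of the 13-edge string B B B B B R R R R B B R R:
edge 1 of 13 (B): { 0 | — } => 1
edge 2 of 13 (B): { 0, 1 | — } => 2
edge 3 of 13 (B): { 0, 1, 2 | — } => 3
edge 4 of 13 (B): { 0, 1, 2, 3 | — } => 4
edge 5 of 13 (B): { 0, 1, 2, 3, 4 | — } => 5
edge 6 of 13 (R): { 0, 1, 2, 3, 4 | 5 } => 9/2
edge 7 of 13 (R): { 0, 1, 2, 3, 4 | 9/2, 5 } => 17/4
edge 8 of 13 (R): { 0, 1, 2, 3, 4 | 17/4, 9/2, 5 } => 33/8
edge 9 of 13 (R): { 0, 1, 2, 3, 4 | 33/8, 17/4, 9/2, 5 } => 65/16
edge 10 of 13 (B): { 0, 1, 2, 3, 4, 65/16 | 33/8, 17/4, 9/2, 5 } => 131/32
edge 11 of 13 (B): { 0, 1, 2, 3, 4, 65/16, 131/32 | 33/8, 17/4, 9/2, 5 } => 263/64
edge 12 of 13 (R): { 0, 1, 2, 3, 4, 65/16, 131/32 | 263/64, 33/8, 17/4, 9/2, 5 } => 525/128
edge 13 of 13 (R): { 0, 1, 2, 3, 4, 65/16, 131/32 | 525/128, 263/64, 33/8, 17/4, 9/2, 5 } => 1049/256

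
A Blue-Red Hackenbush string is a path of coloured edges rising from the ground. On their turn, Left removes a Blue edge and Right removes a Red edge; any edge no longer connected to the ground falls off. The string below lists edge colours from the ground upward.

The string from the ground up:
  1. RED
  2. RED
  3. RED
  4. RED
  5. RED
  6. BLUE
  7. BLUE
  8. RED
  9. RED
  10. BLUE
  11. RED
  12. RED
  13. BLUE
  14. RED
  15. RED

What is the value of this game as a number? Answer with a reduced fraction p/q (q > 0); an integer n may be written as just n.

-4535/1024

edge 1 of 15 (RED): { — | 0 } = -1
edge 2 of 15 (RED): { — | -1 0 } = -2
edge 3 of 15 (RED): { — | -2 -1 0 } = -3
edge 4 of 15 (RED): { — | -3 -2 -1 0 } = -4
edge 5 of 15 (RED): { — | -4 -3 -2 -1 0 } = -5
edge 6 of 15 (BLUE): { -5 | -4 -3 -2 -1 0 } = -9/2
edge 7 of 15 (BLUE): { -5 -9/2 | -4 -3 -2 -1 0 } = -17/4
edge 8 of 15 (RED): { -5 -9/2 | -17/4 -4 -3 -2 -1 0 } = -35/8
edge 9 of 15 (RED): { -5 -9/2 | -35/8 -17/4 -4 -3 -2 -1 0 } = -71/16
edge 10 of 15 (BLUE): { -5 -9/2 -71/16 | -35/8 -17/4 -4 -3 -2 -1 0 } = -141/32
edge 11 of 15 (RED): { -5 -9/2 -71/16 | -141/32 -35/8 -17/4 -4 -3 -2 -1 0 } = -283/64
edge 12 of 15 (RED): { -5 -9/2 -71/16 | -283/64 -141/32 -35/8 -17/4 -4 -3 -2 -1 0 } = -567/128
edge 13 of 15 (BLUE): { -5 -9/2 -71/16 -567/128 | -283/64 -141/32 -35/8 -17/4 -4 -3 -2 -1 0 } = -1133/256
edge 14 of 15 (RED): { -5 -9/2 -71/16 -567/128 | -1133/256 -283/64 -141/32 -35/8 -17/4 -4 -3 -2 -1 0 } = -2267/512
edge 15 of 15 (RED): { -5 -9/2 -71/16 -567/128 | -2267/512 -1133/256 -283/64 -141/32 -35/8 -17/4 -4 -3 -2 -1 0 } = -4535/1024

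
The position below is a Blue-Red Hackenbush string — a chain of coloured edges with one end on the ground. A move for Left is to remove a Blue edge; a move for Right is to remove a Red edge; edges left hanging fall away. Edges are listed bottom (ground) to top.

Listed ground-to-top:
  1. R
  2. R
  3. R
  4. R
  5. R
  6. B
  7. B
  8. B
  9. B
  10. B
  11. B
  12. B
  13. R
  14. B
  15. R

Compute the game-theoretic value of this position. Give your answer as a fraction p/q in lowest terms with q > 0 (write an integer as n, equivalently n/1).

Recurse on prefixes of the 15-edge string R R R R R B B B B B B B R B R:
val(R) = { (no moves) | 0 } -> -1
val(RR) = { (no moves) | -1 0 } -> -2
val(RRR) = { (no moves) | -2 -1 0 } -> -3
val(RRRR) = { (no moves) | -3 -2 -1 0 } -> -4
val(RRRRR) = { (no moves) | -4 -3 -2 -1 0 } -> -5
val(RRRRRB) = { -5 | -4 -3 -2 -1 0 } -> -9/2
val(RRRRRBB) = { -5 -9/2 | -4 -3 -2 -1 0 } -> -17/4
val(RRRRRBBB) = { -5 -9/2 -17/4 | -4 -3 -2 -1 0 } -> -33/8
val(RRRRRBBBB) = { -5 -9/2 -17/4 -33/8 | -4 -3 -2 -1 0 } -> -65/16
val(RRRRRBBBBB) = { -5 -9/2 -17/4 -33/8 -65/16 | -4 -3 -2 -1 0 } -> -129/32
val(RRRRRBBBBBB) = { -5 -9/2 -17/4 -33/8 -65/16 -129/32 | -4 -3 -2 -1 0 } -> -257/64
val(RRRRRBBBBBBB) = { -5 -9/2 -17/4 -33/8 -65/16 -129/32 -257/64 | -4 -3 -2 -1 0 } -> -513/128
val(RRRRRBBBBBBBR) = { -5 -9/2 -17/4 -33/8 -65/16 -129/32 -257/64 | -513/128 -4 -3 -2 -1 0 } -> -1027/256
val(RRRRRBBBBBBBRB) = { -5 -9/2 -17/4 -33/8 -65/16 -129/32 -257/64 -1027/256 | -513/128 -4 -3 -2 -1 0 } -> -2053/512
val(RRRRRBBBBBBBRBR) = { -5 -9/2 -17/4 -33/8 -65/16 -129/32 -257/64 -1027/256 | -2053/512 -513/128 -4 -3 -2 -1 0 } -> -4107/1024

-4107/1024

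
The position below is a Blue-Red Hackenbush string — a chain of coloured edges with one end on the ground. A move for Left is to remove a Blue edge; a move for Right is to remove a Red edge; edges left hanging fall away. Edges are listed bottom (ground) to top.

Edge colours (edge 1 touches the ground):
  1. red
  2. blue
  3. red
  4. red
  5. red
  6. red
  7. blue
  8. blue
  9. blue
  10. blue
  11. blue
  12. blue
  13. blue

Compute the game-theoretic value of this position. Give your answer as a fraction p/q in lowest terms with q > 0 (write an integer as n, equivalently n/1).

-3841/4096

step 1: add red to get r; options L={  } R={ 0 } => -1
step 2: add blue to get rb; options L={ -1 } R={ 0 } => -1/2
step 3: add red to get rbr; options L={ -1 } R={ -1/2, 0 } => -3/4
step 4: add red to get rbrr; options L={ -1 } R={ -3/4, -1/2, 0 } => -7/8
step 5: add red to get rbrrr; options L={ -1 } R={ -7/8, -3/4, -1/2, 0 } => -15/16
step 6: add red to get rbrrrr; options L={ -1 } R={ -15/16, -7/8, -3/4, -1/2, 0 } => -31/32
step 7: add blue to get rbrrrrb; options L={ -1, -31/32 } R={ -15/16, -7/8, -3/4, -1/2, 0 } => -61/64
step 8: add blue to get rbrrrrbb; options L={ -1, -31/32, -61/64 } R={ -15/16, -7/8, -3/4, -1/2, 0 } => -121/128
step 9: add blue to get rbrrrrbbb; options L={ -1, -31/32, -61/64, -121/128 } R={ -15/16, -7/8, -3/4, -1/2, 0 } => -241/256
step 10: add blue to get rbrrrrbbbb; options L={ -1, -31/32, -61/64, -121/128, -241/256 } R={ -15/16, -7/8, -3/4, -1/2, 0 } => -481/512
step 11: add blue to get rbrrrrbbbbb; options L={ -1, -31/32, -61/64, -121/128, -241/256, -481/512 } R={ -15/16, -7/8, -3/4, -1/2, 0 } => -961/1024
step 12: add blue to get rbrrrrbbbbbb; options L={ -1, -31/32, -61/64, -121/128, -241/256, -481/512, -961/1024 } R={ -15/16, -7/8, -3/4, -1/2, 0 } => -1921/2048
step 13: add blue to get rbrrrrbbbbbbb; options L={ -1, -31/32, -61/64, -121/128, -241/256, -481/512, -961/1024, -1921/2048 } R={ -15/16, -7/8, -3/4, -1/2, 0 } => -3841/4096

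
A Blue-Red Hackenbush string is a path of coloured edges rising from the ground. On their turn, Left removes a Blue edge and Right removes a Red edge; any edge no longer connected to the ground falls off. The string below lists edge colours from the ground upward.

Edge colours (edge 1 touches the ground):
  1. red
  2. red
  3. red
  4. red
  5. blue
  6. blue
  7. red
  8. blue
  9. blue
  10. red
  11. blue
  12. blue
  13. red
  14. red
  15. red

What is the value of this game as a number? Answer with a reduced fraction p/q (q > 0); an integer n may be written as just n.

Recurse on prefixes of the 15-edge string red red red red blue blue red blue blue red blue blue red red red:
r: Left { ∅ }, Right { 0 } => simplest -1
rr: Left { ∅ }, Right { -1; 0 } => simplest -2
rrr: Left { ∅ }, Right { -2; -1; 0 } => simplest -3
rrrr: Left { ∅ }, Right { -3; -2; -1; 0 } => simplest -4
rrrrb: Left { -4 }, Right { -3; -2; -1; 0 } => simplest -7/2
rrrrbb: Left { -4; -7/2 }, Right { -3; -2; -1; 0 } => simplest -13/4
rrrrbbr: Left { -4; -7/2 }, Right { -13/4; -3; -2; -1; 0 } => simplest -27/8
rrrrbbrb: Left { -4; -7/2; -27/8 }, Right { -13/4; -3; -2; -1; 0 } => simplest -53/16
rrrrbbrbb: Left { -4; -7/2; -27/8; -53/16 }, Right { -13/4; -3; -2; -1; 0 } => simplest -105/32
rrrrbbrbbr: Left { -4; -7/2; -27/8; -53/16 }, Right { -105/32; -13/4; -3; -2; -1; 0 } => simplest -211/64
rrrrbbrbbrb: Left { -4; -7/2; -27/8; -53/16; -211/64 }, Right { -105/32; -13/4; -3; -2; -1; 0 } => simplest -421/128
rrrrbbrbbrbb: Left { -4; -7/2; -27/8; -53/16; -211/64; -421/128 }, Right { -105/32; -13/4; -3; -2; -1; 0 } => simplest -841/256
rrrrbbrbbrbbr: Left { -4; -7/2; -27/8; -53/16; -211/64; -421/128 }, Right { -841/256; -105/32; -13/4; -3; -2; -1; 0 } => simplest -1683/512
rrrrbbrbbrbbrr: Left { -4; -7/2; -27/8; -53/16; -211/64; -421/128 }, Right { -1683/512; -841/256; -105/32; -13/4; -3; -2; -1; 0 } => simplest -3367/1024
rrrrbbrbbrbbrrr: Left { -4; -7/2; -27/8; -53/16; -211/64; -421/128 }, Right { -3367/1024; -1683/512; -841/256; -105/32; -13/4; -3; -2; -1; 0 } => simplest -6735/2048

-6735/2048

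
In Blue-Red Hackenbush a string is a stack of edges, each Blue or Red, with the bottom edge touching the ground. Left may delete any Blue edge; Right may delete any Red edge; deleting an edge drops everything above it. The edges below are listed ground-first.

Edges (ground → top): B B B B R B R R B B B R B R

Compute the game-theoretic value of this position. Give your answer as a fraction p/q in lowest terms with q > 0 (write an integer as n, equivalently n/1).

1 of 14 · B · max L 0 · min R +∞ — 1
2 of 14 · BB · max L 1 · min R +∞ — 2
3 of 14 · BBB · max L 2 · min R +∞ — 3
4 of 14 · BBBB · max L 3 · min R +∞ — 4
5 of 14 · BBBBR · max L 3 · min R 4 — 7/2
6 of 14 · BBBBRB · max L 7/2 · min R 4 — 15/4
7 of 14 · BBBBRBR · max L 7/2 · min R 15/4 — 29/8
8 of 14 · BBBBRBRR · max L 7/2 · min R 29/8 — 57/16
9 of 14 · BBBBRBRRB · max L 57/16 · min R 29/8 — 115/32
10 of 14 · BBBBRBRRBB · max L 115/32 · min R 29/8 — 231/64
11 of 14 · BBBBRBRRBBB · max L 231/64 · min R 29/8 — 463/128
12 of 14 · BBBBRBRRBBBR · max L 231/64 · min R 463/128 — 925/256
13 of 14 · BBBBRBRRBBBRB · max L 925/256 · min R 463/128 — 1851/512
14 of 14 · BBBBRBRRBBBRBR · max L 925/256 · min R 1851/512 — 3701/1024

3701/1024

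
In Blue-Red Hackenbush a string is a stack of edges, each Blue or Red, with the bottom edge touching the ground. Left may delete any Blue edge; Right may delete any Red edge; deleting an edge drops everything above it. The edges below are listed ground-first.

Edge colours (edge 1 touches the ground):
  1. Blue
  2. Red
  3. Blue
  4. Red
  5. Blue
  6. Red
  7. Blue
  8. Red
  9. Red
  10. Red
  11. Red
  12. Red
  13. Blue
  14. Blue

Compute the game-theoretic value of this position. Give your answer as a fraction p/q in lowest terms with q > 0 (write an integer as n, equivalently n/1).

edge 1 of 14 (Blue): { 0 | none } so 1
edge 2 of 14 (Red): { 0 | 1 } so 1/2
edge 3 of 14 (Blue): { 0; 1/2 | 1 } so 3/4
edge 4 of 14 (Red): { 0; 1/2 | 3/4; 1 } so 5/8
edge 5 of 14 (Blue): { 0; 1/2; 5/8 | 3/4; 1 } so 11/16
edge 6 of 14 (Red): { 0; 1/2; 5/8 | 11/16; 3/4; 1 } so 21/32
edge 7 of 14 (Blue): { 0; 1/2; 5/8; 21/32 | 11/16; 3/4; 1 } so 43/64
edge 8 of 14 (Red): { 0; 1/2; 5/8; 21/32 | 43/64; 11/16; 3/4; 1 } so 85/128
edge 9 of 14 (Red): { 0; 1/2; 5/8; 21/32 | 85/128; 43/64; 11/16; 3/4; 1 } so 169/256
edge 10 of 14 (Red): { 0; 1/2; 5/8; 21/32 | 169/256; 85/128; 43/64; 11/16; 3/4; 1 } so 337/512
edge 11 of 14 (Red): { 0; 1/2; 5/8; 21/32 | 337/512; 169/256; 85/128; 43/64; 11/16; 3/4; 1 } so 673/1024
edge 12 of 14 (Red): { 0; 1/2; 5/8; 21/32 | 673/1024; 337/512; 169/256; 85/128; 43/64; 11/16; 3/4; 1 } so 1345/2048
edge 13 of 14 (Blue): { 0; 1/2; 5/8; 21/32; 1345/2048 | 673/1024; 337/512; 169/256; 85/128; 43/64; 11/16; 3/4; 1 } so 2691/4096
edge 14 of 14 (Blue): { 0; 1/2; 5/8; 21/32; 1345/2048; 2691/4096 | 673/1024; 337/512; 169/256; 85/128; 43/64; 11/16; 3/4; 1 } so 5383/8192

5383/8192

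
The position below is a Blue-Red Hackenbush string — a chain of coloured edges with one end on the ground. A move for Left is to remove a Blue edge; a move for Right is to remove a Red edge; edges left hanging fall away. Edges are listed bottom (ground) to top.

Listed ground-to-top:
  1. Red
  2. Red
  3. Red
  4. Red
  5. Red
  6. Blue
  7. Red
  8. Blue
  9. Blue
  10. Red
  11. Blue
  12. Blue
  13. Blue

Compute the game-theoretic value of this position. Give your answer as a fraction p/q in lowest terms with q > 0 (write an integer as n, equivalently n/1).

Prefix values for Red Red Red Red Red Blue Red Blue Blue Red Blue Blue Blue via {L|R} + simplicity:
v(R) = { · | 0 } → -1
v(RR) = { · | -1,0 } → -2
v(RRR) = { · | -2,-1,0 } → -3
v(RRRR) = { · | -3,-2,-1,0 } → -4
v(RRRRR) = { · | -4,-3,-2,-1,0 } → -5
v(RRRRRB) = { -5 | -4,-3,-2,-1,0 } → -9/2
v(RRRRRBR) = { -5 | -9/2,-4,-3,-2,-1,0 } → -19/4
v(RRRRRBRB) = { -5,-19/4 | -9/2,-4,-3,-2,-1,0 } → -37/8
v(RRRRRBRBB) = { -5,-19/4,-37/8 | -9/2,-4,-3,-2,-1,0 } → -73/16
v(RRRRRBRBBR) = { -5,-19/4,-37/8 | -73/16,-9/2,-4,-3,-2,-1,0 } → -147/32
v(RRRRRBRBBRB) = { -5,-19/4,-37/8,-147/32 | -73/16,-9/2,-4,-3,-2,-1,0 } → -293/64
v(RRRRRBRBBRBB) = { -5,-19/4,-37/8,-147/32,-293/64 | -73/16,-9/2,-4,-3,-2,-1,0 } → -585/128
v(RRRRRBRBBRBBB) = { -5,-19/4,-37/8,-147/32,-293/64,-585/128 | -73/16,-9/2,-4,-3,-2,-1,0 } → -1169/256

-1169/256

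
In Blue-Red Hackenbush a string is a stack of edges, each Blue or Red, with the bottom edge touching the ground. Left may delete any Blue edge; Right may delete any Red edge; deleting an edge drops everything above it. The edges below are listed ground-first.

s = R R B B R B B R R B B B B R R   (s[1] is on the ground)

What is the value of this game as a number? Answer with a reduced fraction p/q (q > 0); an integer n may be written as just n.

-10631/8192

Build g(s[:k]) for k = 1..15, string s = R R B B R B B R R B B B B R R.
edge 1 of 15 (R): { · | 0 } -> -1
edge 2 of 15 (R): { · | -1 0 } -> -2
edge 3 of 15 (B): { -2 | -1 0 } -> -3/2
edge 4 of 15 (B): { -2 -3/2 | -1 0 } -> -5/4
edge 5 of 15 (R): { -2 -3/2 | -5/4 -1 0 } -> -11/8
edge 6 of 15 (B): { -2 -3/2 -11/8 | -5/4 -1 0 } -> -21/16
edge 7 of 15 (B): { -2 -3/2 -11/8 -21/16 | -5/4 -1 0 } -> -41/32
edge 8 of 15 (R): { -2 -3/2 -11/8 -21/16 | -41/32 -5/4 -1 0 } -> -83/64
edge 9 of 15 (R): { -2 -3/2 -11/8 -21/16 | -83/64 -41/32 -5/4 -1 0 } -> -167/128
edge 10 of 15 (B): { -2 -3/2 -11/8 -21/16 -167/128 | -83/64 -41/32 -5/4 -1 0 } -> -333/256
edge 11 of 15 (B): { -2 -3/2 -11/8 -21/16 -167/128 -333/256 | -83/64 -41/32 -5/4 -1 0 } -> -665/512
edge 12 of 15 (B): { -2 -3/2 -11/8 -21/16 -167/128 -333/256 -665/512 | -83/64 -41/32 -5/4 -1 0 } -> -1329/1024
edge 13 of 15 (B): { -2 -3/2 -11/8 -21/16 -167/128 -333/256 -665/512 -1329/1024 | -83/64 -41/32 -5/4 -1 0 } -> -2657/2048
edge 14 of 15 (R): { -2 -3/2 -11/8 -21/16 -167/128 -333/256 -665/512 -1329/1024 | -2657/2048 -83/64 -41/32 -5/4 -1 0 } -> -5315/4096
edge 15 of 15 (R): { -2 -3/2 -11/8 -21/16 -167/128 -333/256 -665/512 -1329/1024 | -5315/4096 -2657/2048 -83/64 -41/32 -5/4 -1 0 } -> -10631/8192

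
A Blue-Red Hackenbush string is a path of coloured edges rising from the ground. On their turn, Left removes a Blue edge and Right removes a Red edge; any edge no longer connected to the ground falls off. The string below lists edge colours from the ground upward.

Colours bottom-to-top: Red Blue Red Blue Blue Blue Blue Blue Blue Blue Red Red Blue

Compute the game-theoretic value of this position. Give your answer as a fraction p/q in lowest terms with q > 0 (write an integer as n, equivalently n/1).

value_1 [R]  L=[—]  R=[0]  => -1
value_2 [RB]  L=[-1]  R=[0]  => -1/2
value_3 [RBR]  L=[-1]  R=[-1/2,0]  => -3/4
value_4 [RBRB]  L=[-1,-3/4]  R=[-1/2,0]  => -5/8
value_5 [RBRBB]  L=[-1,-3/4,-5/8]  R=[-1/2,0]  => -9/16
value_6 [RBRBBB]  L=[-1,-3/4,-5/8,-9/16]  R=[-1/2,0]  => -17/32
value_7 [RBRBBBB]  L=[-1,-3/4,-5/8,-9/16,-17/32]  R=[-1/2,0]  => -33/64
value_8 [RBRBBBBB]  L=[-1,-3/4,-5/8,-9/16,-17/32,-33/64]  R=[-1/2,0]  => -65/128
value_9 [RBRBBBBBB]  L=[-1,-3/4,-5/8,-9/16,-17/32,-33/64,-65/128]  R=[-1/2,0]  => -129/256
value_10 [RBRBBBBBBB]  L=[-1,-3/4,-5/8,-9/16,-17/32,-33/64,-65/128,-129/256]  R=[-1/2,0]  => -257/512
value_11 [RBRBBBBBBBR]  L=[-1,-3/4,-5/8,-9/16,-17/32,-33/64,-65/128,-129/256]  R=[-257/512,-1/2,0]  => -515/1024
value_12 [RBRBBBBBBBRR]  L=[-1,-3/4,-5/8,-9/16,-17/32,-33/64,-65/128,-129/256]  R=[-515/1024,-257/512,-1/2,0]  => -1031/2048
value_13 [RBRBBBBBBBRRB]  L=[-1,-3/4,-5/8,-9/16,-17/32,-33/64,-65/128,-129/256,-1031/2048]  R=[-515/1024,-257/512,-1/2,0]  => -2061/4096

-2061/4096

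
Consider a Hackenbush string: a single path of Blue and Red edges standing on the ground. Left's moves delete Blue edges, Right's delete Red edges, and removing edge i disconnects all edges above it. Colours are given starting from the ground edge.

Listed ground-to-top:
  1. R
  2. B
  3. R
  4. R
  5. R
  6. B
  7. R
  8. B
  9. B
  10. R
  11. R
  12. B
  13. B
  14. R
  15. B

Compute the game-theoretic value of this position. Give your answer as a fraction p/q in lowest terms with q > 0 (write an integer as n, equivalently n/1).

Build G(s[:k]) for k = 1..15, string s = R B R R R B R B B R R B B R B.
G(R) = { none | 0 } -> -1
G(RB) = { -1 | 0 } -> -1/2
G(RBR) = { -1 | -1/2 0 } -> -3/4
G(RBRR) = { -1 | -3/4 -1/2 0 } -> -7/8
G(RBRRR) = { -1 | -7/8 -3/4 -1/2 0 } -> -15/16
G(RBRRRB) = { -1 -15/16 | -7/8 -3/4 -1/2 0 } -> -29/32
G(RBRRRBR) = { -1 -15/16 | -29/32 -7/8 -3/4 -1/2 0 } -> -59/64
G(RBRRRBRB) = { -1 -15/16 -59/64 | -29/32 -7/8 -3/4 -1/2 0 } -> -117/128
G(RBRRRBRBB) = { -1 -15/16 -59/64 -117/128 | -29/32 -7/8 -3/4 -1/2 0 } -> -233/256
G(RBRRRBRBBR) = { -1 -15/16 -59/64 -117/128 | -233/256 -29/32 -7/8 -3/4 -1/2 0 } -> -467/512
G(RBRRRBRBBRR) = { -1 -15/16 -59/64 -117/128 | -467/512 -233/256 -29/32 -7/8 -3/4 -1/2 0 } -> -935/1024
G(RBRRRBRBBRRB) = { -1 -15/16 -59/64 -117/128 -935/1024 | -467/512 -233/256 -29/32 -7/8 -3/4 -1/2 0 } -> -1869/2048
G(RBRRRBRBBRRBB) = { -1 -15/16 -59/64 -117/128 -935/1024 -1869/2048 | -467/512 -233/256 -29/32 -7/8 -3/4 -1/2 0 } -> -3737/4096
G(RBRRRBRBBRRBBR) = { -1 -15/16 -59/64 -117/128 -935/1024 -1869/2048 | -3737/4096 -467/512 -233/256 -29/32 -7/8 -3/4 -1/2 0 } -> -7475/8192
G(RBRRRBRBBRRBBRB) = { -1 -15/16 -59/64 -117/128 -935/1024 -1869/2048 -7475/8192 | -3737/4096 -467/512 -233/256 -29/32 -7/8 -3/4 -1/2 0 } -> -14949/16384

-14949/16384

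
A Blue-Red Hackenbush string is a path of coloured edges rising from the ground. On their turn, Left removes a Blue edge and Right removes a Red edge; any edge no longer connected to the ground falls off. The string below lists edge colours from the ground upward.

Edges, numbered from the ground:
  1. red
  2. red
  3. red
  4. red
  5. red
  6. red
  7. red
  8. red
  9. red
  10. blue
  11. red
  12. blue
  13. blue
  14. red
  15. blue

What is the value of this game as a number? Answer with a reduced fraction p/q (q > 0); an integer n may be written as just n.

-549/64

Prefix values for red red red red red red red red red blue red blue blue red blue via {L|R} + simplicity:
step 1: add red to get r; options L={ (no moves) } R={ 0 } ⇒ -1
step 2: add red to get rr; options L={ (no moves) } R={ -1; 0 } ⇒ -2
step 3: add red to get rrr; options L={ (no moves) } R={ -2; -1; 0 } ⇒ -3
step 4: add red to get rrrr; options L={ (no moves) } R={ -3; -2; -1; 0 } ⇒ -4
step 5: add red to get rrrrr; options L={ (no moves) } R={ -4; -3; -2; -1; 0 } ⇒ -5
step 6: add red to get rrrrrr; options L={ (no moves) } R={ -5; -4; -3; -2; -1; 0 } ⇒ -6
step 7: add red to get rrrrrrr; options L={ (no moves) } R={ -6; -5; -4; -3; -2; -1; 0 } ⇒ -7
step 8: add red to get rrrrrrrr; options L={ (no moves) } R={ -7; -6; -5; -4; -3; -2; -1; 0 } ⇒ -8
step 9: add red to get rrrrrrrrr; options L={ (no moves) } R={ -8; -7; -6; -5; -4; -3; -2; -1; 0 } ⇒ -9
step 10: add blue to get rrrrrrrrrb; options L={ -9 } R={ -8; -7; -6; -5; -4; -3; -2; -1; 0 } ⇒ -17/2
step 11: add red to get rrrrrrrrrbr; options L={ -9 } R={ -17/2; -8; -7; -6; -5; -4; -3; -2; -1; 0 } ⇒ -35/4
step 12: add blue to get rrrrrrrrrbrb; options L={ -9; -35/4 } R={ -17/2; -8; -7; -6; -5; -4; -3; -2; -1; 0 } ⇒ -69/8
step 13: add blue to get rrrrrrrrrbrbb; options L={ -9; -35/4; -69/8 } R={ -17/2; -8; -7; -6; -5; -4; -3; -2; -1; 0 } ⇒ -137/16
step 14: add red to get rrrrrrrrrbrbbr; options L={ -9; -35/4; -69/8 } R={ -137/16; -17/2; -8; -7; -6; -5; -4; -3; -2; -1; 0 } ⇒ -275/32
step 15: add blue to get rrrrrrrrrbrbbrb; options L={ -9; -35/4; -69/8; -275/32 } R={ -137/16; -17/2; -8; -7; -6; -5; -4; -3; -2; -1; 0 } ⇒ -549/64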